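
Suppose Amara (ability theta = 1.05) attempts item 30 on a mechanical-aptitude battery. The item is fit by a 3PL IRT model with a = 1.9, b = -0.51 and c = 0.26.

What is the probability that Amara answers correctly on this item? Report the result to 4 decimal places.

P(theta) = c + (1 − c) · 1 / (1 + exp(−a(theta − b)))
Exponent: 1.9 × (1.05 − (-0.51)) = 2.9640
1/(1 + e^{-2.9640}) = 0.9509
P = 0.26 + 0.74 × 0.9509 = 0.9637

0.9637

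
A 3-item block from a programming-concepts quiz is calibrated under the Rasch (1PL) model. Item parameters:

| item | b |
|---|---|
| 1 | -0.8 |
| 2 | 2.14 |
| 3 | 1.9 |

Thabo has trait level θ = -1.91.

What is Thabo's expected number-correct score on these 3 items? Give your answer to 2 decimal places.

P(θ) = 1 / (1 + exp(−(θ − b)))
P_1 = 1/(1+e^{1.1100}) = 0.2479
P_2 = 1/(1+e^{4.0500}) = 0.0171
P_3 = 1/(1+e^{3.8100}) = 0.0217
E[score] = 0.2479 + 0.0171 + 0.0217 = 0.2867

0.29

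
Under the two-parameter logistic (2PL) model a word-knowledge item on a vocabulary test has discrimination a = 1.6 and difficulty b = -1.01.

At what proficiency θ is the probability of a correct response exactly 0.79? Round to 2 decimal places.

-0.18

P(θ) = 1 / (1 + exp(−a(θ − b)))
logit = ln(0.7900/0.2100) = 1.3249
θ = b + logit/(a) = -1.01 + 1.3249/1.6000 = -0.1819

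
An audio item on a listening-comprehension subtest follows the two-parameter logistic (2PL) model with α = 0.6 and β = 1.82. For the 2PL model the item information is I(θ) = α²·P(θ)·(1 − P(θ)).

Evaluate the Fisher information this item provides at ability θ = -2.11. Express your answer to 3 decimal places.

0.028

P = 1/(1+e^{2.3580}) = 0.0864
P(1−P) = 0.0864 × 0.9136 = 0.0790
I = α² × P(1−P) = 0.6² × 0.0790 = 0.02843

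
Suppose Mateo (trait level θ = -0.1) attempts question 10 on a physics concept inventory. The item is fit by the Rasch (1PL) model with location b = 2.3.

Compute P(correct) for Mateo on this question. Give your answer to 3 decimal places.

P(θ) = 1 / (1 + exp(−(θ − b)))
Exponent: (-0.1 − 2.3) = -2.4000
1/(1 + e^{2.4000}) = 0.0832
P = 0.0832

0.083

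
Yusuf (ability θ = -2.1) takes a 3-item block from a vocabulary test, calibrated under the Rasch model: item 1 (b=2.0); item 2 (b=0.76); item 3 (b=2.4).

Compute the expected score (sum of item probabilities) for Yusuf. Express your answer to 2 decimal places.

P(θ) = 1 / (1 + exp(−(θ − b)))
P_1 = 1/(1+e^{4.1000}) = 0.0163
P_2 = 1/(1+e^{2.8600}) = 0.0542
P_3 = 1/(1+e^{4.5000}) = 0.0110
E[score] = 0.0163 + 0.0542 + 0.0110 = 0.0815

0.08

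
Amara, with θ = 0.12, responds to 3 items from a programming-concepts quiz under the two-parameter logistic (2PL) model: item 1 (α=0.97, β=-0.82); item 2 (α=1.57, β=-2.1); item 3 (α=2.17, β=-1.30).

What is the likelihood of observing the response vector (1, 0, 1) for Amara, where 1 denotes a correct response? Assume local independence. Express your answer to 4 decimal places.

0.0203

P(θ) = 1 / (1 + exp(−α(θ − β)))
P_1 = 1/(1+e^{-0.9118}) = 0.7134
P_2 = 1/(1+e^{-3.4854}) = 0.9703
P_3 = 1/(1+e^{-3.0814}) = 0.9561
L = P_1 × (1−P_2) × P_3 = 0.7134 × 0.0297 × 0.9561 = 0.02028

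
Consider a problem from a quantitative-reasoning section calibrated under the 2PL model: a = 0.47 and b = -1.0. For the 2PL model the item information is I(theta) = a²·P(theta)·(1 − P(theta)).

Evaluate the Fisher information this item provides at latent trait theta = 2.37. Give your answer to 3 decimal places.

P = 1/(1+e^{-1.5839}) = 0.8298
P(1−P) = 0.8298 × 0.1702 = 0.1413
I = a² × P(1−P) = 0.47² × 0.1413 = 0.03120

0.031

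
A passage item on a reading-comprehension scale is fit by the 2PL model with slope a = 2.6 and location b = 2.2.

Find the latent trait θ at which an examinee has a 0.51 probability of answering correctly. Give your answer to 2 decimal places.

2.22

P(θ) = 1 / (1 + exp(−a(θ − b)))
logit = ln(0.5100/0.4900) = 0.0400
θ = b + logit/(a) = 2.2 + 0.0400/2.6000 = 2.2154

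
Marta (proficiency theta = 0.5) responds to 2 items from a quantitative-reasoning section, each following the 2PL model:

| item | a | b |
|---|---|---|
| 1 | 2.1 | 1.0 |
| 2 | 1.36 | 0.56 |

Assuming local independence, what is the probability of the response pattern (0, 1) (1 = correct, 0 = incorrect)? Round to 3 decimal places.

0.355

P(theta) = 1 / (1 + exp(−a(theta − b)))
P_1 = 1/(1+e^{1.0500}) = 0.2592
P_2 = 1/(1+e^{0.0816}) = 0.4796
L = (1−P_1) × P_2 = 0.7408 × 0.4796 = 0.35528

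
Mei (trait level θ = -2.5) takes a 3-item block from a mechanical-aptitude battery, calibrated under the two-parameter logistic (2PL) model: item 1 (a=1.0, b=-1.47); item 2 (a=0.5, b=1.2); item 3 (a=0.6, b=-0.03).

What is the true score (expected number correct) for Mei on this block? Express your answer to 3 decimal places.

0.584

P(θ) = 1 / (1 + exp(−a(θ − b)))
P_1 = 1/(1+e^{1.0300}) = 0.2631
P_2 = 1/(1+e^{1.8500}) = 0.1359
P_3 = 1/(1+e^{1.4820}) = 0.1851
E[score] = 0.2631 + 0.1359 + 0.1851 = 0.5841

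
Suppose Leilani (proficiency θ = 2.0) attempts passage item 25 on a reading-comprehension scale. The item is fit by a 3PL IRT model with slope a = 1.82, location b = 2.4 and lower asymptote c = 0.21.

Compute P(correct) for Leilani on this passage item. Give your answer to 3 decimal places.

P(θ) = c + (1 − c) · 1 / (1 + exp(−a(θ − b)))
Exponent: 1.82 × (2.0 − 2.4) = -0.7280
1/(1 + e^{0.7280}) = 0.3256
P = 0.21 + 0.79 × 0.3256 = 0.4673

0.467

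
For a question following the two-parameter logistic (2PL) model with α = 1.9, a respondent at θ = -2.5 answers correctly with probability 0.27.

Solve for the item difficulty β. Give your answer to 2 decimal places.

P(θ) = 1 / (1 + exp(−α(θ − β)))
logit(0.27) = ln(0.27/0.73) = -0.9946
β = θ − logit/(α) = -2.5 − (-0.9946)/1.9000 = -1.9765

-1.98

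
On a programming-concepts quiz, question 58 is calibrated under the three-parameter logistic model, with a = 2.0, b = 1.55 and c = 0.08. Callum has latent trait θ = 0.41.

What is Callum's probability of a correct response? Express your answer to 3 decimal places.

0.165

P(θ) = c + (1 − c) · 1 / (1 + exp(−a(θ − b)))
Exponent: 2.0 × (0.41 − 1.55) = -2.2800
1/(1 + e^{2.2800}) = 0.0928
P = 0.08 + 0.92 × 0.0928 = 0.1654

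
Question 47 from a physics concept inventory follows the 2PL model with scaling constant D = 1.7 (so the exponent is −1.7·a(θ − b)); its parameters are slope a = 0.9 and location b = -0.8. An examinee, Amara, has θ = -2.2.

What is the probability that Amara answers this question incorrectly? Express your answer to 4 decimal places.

0.8949

P(θ) = 1 / (1 + exp(−D·a(θ − b)))
Exponent: 1.7 × 0.9 × (-2.2 − (-0.8)) = -2.1420
1/(1 + e^{2.1420}) = 0.1051
P = 0.1051
P(incorrect) = 1 − 0.1051 = 0.8949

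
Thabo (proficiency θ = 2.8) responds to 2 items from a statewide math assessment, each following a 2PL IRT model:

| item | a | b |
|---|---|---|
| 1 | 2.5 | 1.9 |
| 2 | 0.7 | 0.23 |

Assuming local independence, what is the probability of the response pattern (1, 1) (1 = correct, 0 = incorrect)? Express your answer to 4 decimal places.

P(θ) = 1 / (1 + exp(−a(θ − b)))
P_1 = 1/(1+e^{-2.2500}) = 0.9047
P_2 = 1/(1+e^{-1.7990}) = 0.8580
L = P_1 × P_2 = 0.9047 × 0.8580 = 0.77621

0.7762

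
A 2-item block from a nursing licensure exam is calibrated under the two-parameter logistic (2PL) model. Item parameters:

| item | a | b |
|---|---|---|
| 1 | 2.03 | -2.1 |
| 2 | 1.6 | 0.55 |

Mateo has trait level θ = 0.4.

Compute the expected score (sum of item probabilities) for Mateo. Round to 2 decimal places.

P(θ) = 1 / (1 + exp(−a(θ − b)))
P_1 = 1/(1+e^{-5.0750}) = 0.9938
P_2 = 1/(1+e^{0.2400}) = 0.4403
E[score] = 0.9938 + 0.4403 = 1.4341

1.43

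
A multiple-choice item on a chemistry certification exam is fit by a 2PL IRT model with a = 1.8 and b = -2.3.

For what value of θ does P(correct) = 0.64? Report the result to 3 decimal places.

-1.980

P(θ) = 1 / (1 + exp(−a(θ − b)))
logit = ln(0.6400/0.3600) = 0.5754
θ = b + logit/(a) = -2.3 + 0.5754/1.8000 = -1.9804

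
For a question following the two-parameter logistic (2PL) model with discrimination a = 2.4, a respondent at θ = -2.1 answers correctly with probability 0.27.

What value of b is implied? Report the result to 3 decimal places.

P(θ) = 1 / (1 + exp(−a(θ − b)))
logit(0.27) = ln(0.27/0.73) = -0.9946
b = θ − logit/(a) = -2.1 − (-0.9946)/2.4000 = -1.6856

-1.686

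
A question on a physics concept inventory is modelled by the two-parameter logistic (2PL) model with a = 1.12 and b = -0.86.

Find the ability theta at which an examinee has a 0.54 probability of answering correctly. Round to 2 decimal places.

P(theta) = 1 / (1 + exp(−a(theta − b)))
logit = ln(0.5400/0.4600) = 0.1603
theta = b + logit/(a) = -0.86 + 0.1603/1.1200 = -0.7168

-0.72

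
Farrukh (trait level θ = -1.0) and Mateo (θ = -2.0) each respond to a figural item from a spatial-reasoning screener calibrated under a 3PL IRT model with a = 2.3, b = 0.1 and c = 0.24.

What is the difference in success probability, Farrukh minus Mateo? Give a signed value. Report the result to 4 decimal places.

0.0501

P(θ) = c + (1 − c) · 1 / (1 + exp(−a(θ − b)))
P(Farrukh) = 0.2961  [exponent -2.5300]
P(Mateo) = 0.2460  [exponent -4.8300]
Difference = 0.2961 − 0.2460 = 0.0501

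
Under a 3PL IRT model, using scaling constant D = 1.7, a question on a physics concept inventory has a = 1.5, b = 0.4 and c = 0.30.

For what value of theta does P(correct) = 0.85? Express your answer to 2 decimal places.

0.91

P(theta) = c + (1 − c) · 1 / (1 + exp(−D·a(theta − b)))
Remove guessing floor: (0.85 − 0.30)/(1 − 0.30) = 0.7857
logit = ln(0.7857/0.2143) = 1.2993
theta = b + logit/(1.7·a) = 0.4 + 1.2993/2.5500 = 0.9095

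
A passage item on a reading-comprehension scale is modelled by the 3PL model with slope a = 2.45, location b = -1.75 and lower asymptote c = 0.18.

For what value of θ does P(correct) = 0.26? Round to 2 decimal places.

P(θ) = c + (1 − c) · 1 / (1 + exp(−a(θ − b)))
Remove guessing floor: (0.26 − 0.18)/(1 − 0.18) = 0.0976
logit = ln(0.0976/0.9024) = -2.2246
θ = b + logit/(a) = -1.75 + (-2.2246)/2.4500 = -2.6580

-2.66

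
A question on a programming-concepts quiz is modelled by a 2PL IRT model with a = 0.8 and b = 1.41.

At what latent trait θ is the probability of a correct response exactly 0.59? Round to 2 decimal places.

P(θ) = 1 / (1 + exp(−a(θ − b)))
logit = ln(0.5900/0.4100) = 0.3640
θ = b + logit/(a) = 1.41 + 0.3640/0.8000 = 1.8650

1.86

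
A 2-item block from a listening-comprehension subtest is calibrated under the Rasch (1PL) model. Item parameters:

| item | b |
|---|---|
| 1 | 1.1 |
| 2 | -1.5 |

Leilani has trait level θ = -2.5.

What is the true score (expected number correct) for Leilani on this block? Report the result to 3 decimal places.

0.296

P(θ) = 1 / (1 + exp(−(θ − b)))
P_1 = 1/(1+e^{3.6000}) = 0.0266
P_2 = 1/(1+e^{1.0000}) = 0.2689
E[score] = 0.0266 + 0.2689 = 0.2955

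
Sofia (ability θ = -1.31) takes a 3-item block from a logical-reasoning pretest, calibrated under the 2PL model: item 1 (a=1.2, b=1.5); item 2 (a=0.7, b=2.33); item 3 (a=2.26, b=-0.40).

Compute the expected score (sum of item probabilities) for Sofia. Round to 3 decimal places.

0.219

P(θ) = 1 / (1 + exp(−a(θ − b)))
P_1 = 1/(1+e^{3.3720}) = 0.0332
P_2 = 1/(1+e^{2.5480}) = 0.0726
P_3 = 1/(1+e^{2.0566}) = 0.1134
E[score] = 0.0332 + 0.0726 + 0.1134 = 0.2191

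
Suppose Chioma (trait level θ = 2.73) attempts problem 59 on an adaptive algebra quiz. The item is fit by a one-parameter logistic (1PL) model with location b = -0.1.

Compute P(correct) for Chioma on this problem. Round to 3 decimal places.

P(θ) = 1 / (1 + exp(−(θ − b)))
Exponent: (2.73 − (-0.1)) = 2.8300
1/(1 + e^{-2.8300}) = 0.9443
P = 0.9443

0.944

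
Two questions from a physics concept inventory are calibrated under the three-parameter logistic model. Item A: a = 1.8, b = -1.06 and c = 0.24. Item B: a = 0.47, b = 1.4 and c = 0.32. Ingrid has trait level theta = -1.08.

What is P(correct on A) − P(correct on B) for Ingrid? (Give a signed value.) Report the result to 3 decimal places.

0.132

P(theta) = c + (1 − c) · 1 / (1 + exp(−a(theta − b)))
P_A = 0.6132
P_B = 0.4816
P_A − P_B = 0.1316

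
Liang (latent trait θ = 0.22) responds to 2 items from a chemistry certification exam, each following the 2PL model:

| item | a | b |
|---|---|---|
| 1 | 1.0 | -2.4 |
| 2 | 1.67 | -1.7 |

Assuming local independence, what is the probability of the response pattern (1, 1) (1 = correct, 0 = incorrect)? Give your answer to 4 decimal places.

0.8959

P(θ) = 1 / (1 + exp(−a(θ − b)))
P_1 = 1/(1+e^{-2.6200}) = 0.9321
P_2 = 1/(1+e^{-3.2064}) = 0.9611
L = P_1 × P_2 = 0.9321 × 0.9611 = 0.89585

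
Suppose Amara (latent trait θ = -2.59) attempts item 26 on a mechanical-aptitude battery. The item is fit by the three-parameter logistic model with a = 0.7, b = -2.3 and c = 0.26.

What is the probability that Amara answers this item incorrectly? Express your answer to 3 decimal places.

P(θ) = c + (1 − c) · 1 / (1 + exp(−a(θ − b)))
Exponent: 0.7 × (-2.59 − (-2.3)) = -0.2030
1/(1 + e^{0.2030}) = 0.4494
P = 0.26 + 0.74 × 0.4494 = 0.5926
P(incorrect) = 1 − 0.5926 = 0.4074

0.407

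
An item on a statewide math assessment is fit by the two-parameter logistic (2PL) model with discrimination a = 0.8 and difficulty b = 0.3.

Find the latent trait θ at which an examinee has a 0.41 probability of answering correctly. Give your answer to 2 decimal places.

P(θ) = 1 / (1 + exp(−a(θ − b)))
logit = ln(0.4100/0.5900) = -0.3640
θ = b + logit/(a) = 0.3 + (-0.3640)/0.8000 = -0.1550

-0.15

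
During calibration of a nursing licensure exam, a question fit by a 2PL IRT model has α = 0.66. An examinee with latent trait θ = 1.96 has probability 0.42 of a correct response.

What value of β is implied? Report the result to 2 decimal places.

P(θ) = 1 / (1 + exp(−α(θ − β)))
logit(0.42) = ln(0.42/0.58) = -0.3228
β = θ − logit/(α) = 1.96 − (-0.3228)/0.6600 = 2.4491

2.45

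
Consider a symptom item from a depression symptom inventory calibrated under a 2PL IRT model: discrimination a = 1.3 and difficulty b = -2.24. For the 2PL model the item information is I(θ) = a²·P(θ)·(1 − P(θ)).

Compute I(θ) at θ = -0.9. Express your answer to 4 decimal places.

P = 1/(1+e^{-1.7420}) = 0.8509
P(1−P) = 0.8509 × 0.1491 = 0.1268
I = a² × P(1−P) = 1.3² × 0.1268 = 0.21436

0.2144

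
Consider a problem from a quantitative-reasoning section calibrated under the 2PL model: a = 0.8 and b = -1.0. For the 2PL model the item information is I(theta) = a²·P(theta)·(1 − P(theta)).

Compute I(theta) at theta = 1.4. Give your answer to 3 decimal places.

P = 1/(1+e^{-1.9200}) = 0.8721
P(1−P) = 0.8721 × 0.1279 = 0.1115
I = a² × P(1−P) = 0.8² × 0.1115 = 0.07137

0.071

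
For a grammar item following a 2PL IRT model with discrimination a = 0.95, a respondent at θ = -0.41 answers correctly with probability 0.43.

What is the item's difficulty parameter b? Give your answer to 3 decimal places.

P(θ) = 1 / (1 + exp(−a(θ − b)))
logit(0.43) = ln(0.43/0.57) = -0.2819
b = θ − logit/(a) = -0.41 − (-0.2819)/0.9500 = -0.1133

-0.113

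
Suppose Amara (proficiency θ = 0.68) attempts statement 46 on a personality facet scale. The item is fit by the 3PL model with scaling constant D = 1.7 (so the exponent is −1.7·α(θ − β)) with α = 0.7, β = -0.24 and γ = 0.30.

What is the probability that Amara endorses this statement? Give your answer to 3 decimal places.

0.824

P(θ) = γ + (1 − γ) · 1 / (1 + exp(−D·α(θ − β)))
Exponent: 1.7 × 0.7 × (0.68 − (-0.24)) = 1.0948
1/(1 + e^{-1.0948}) = 0.7493
P = 0.30 + 0.70 × 0.7493 = 0.8245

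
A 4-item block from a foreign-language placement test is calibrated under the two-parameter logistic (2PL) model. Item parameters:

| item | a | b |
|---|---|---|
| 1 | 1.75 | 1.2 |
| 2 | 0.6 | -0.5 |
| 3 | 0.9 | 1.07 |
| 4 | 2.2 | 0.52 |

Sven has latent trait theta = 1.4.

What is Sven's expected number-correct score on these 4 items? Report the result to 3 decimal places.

2.792

P(theta) = 1 / (1 + exp(−a(theta − b)))
P_1 = 1/(1+e^{-0.3500}) = 0.5866
P_2 = 1/(1+e^{-1.1400}) = 0.7577
P_3 = 1/(1+e^{-0.2970}) = 0.5737
P_4 = 1/(1+e^{-1.9360}) = 0.8739
E[score] = 0.5866 + 0.7577 + 0.5737 + 0.8739 = 2.7919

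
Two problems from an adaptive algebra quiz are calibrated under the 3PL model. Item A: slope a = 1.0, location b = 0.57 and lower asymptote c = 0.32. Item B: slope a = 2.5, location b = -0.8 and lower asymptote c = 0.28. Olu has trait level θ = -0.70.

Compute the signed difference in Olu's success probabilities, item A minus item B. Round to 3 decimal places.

P(θ) = c + (1 − c) · 1 / (1 + exp(−a(θ − b)))
P_A = 0.4691
P_B = 0.6848
P_A − P_B = -0.2157

-0.216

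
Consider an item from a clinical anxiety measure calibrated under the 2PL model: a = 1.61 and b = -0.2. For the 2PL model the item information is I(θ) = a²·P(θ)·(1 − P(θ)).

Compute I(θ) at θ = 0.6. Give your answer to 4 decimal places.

P = 1/(1+e^{-1.2880}) = 0.7838
P(1−P) = 0.7838 × 0.2162 = 0.1695
I = a² × P(1−P) = 1.61² × 0.1695 = 0.43924

0.4392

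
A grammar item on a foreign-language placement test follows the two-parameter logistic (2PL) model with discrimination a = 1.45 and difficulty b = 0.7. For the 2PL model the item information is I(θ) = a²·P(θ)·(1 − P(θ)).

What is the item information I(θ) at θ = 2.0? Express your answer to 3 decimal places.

P = 1/(1+e^{-1.8850}) = 0.8682
P(1−P) = 0.8682 × 0.1318 = 0.1144
I = a² × P(1−P) = 1.45² × 0.1144 = 0.24061

0.241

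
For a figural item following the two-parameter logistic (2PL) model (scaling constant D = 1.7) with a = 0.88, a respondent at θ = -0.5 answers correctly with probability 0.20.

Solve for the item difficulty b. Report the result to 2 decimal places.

P(θ) = 1 / (1 + exp(−D·a(θ − b)))
logit(0.20) = ln(0.20/0.80) = -1.3863
b = θ − logit/(1.7·a) = -0.5 − (-1.3863)/1.4960 = 0.4267

0.43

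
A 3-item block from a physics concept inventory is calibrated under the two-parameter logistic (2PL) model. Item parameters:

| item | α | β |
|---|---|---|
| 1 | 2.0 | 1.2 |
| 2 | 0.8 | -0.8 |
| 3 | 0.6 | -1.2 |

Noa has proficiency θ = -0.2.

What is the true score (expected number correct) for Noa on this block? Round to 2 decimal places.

1.32

P(θ) = 1 / (1 + exp(−α(θ − β)))
P_1 = 1/(1+e^{2.8000}) = 0.0573
P_2 = 1/(1+e^{-0.4800}) = 0.6177
P_3 = 1/(1+e^{-0.6000}) = 0.6457
E[score] = 0.0573 + 0.6177 + 0.6457 = 1.3207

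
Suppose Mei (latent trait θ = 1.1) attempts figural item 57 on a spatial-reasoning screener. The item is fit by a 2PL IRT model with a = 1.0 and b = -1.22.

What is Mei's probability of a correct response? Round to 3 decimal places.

0.911

P(θ) = 1 / (1 + exp(−a(θ − b)))
Exponent: 1.0 × (1.1 − (-1.22)) = 2.3200
1/(1 + e^{-2.3200}) = 0.9105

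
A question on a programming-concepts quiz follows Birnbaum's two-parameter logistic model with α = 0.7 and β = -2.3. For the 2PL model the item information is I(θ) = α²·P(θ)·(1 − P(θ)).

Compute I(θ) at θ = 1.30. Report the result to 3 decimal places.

P = 1/(1+e^{-2.5200}) = 0.9255
P(1−P) = 0.9255 × 0.0745 = 0.0689
I = α² × P(1−P) = 0.7² × 0.0689 = 0.03377

0.034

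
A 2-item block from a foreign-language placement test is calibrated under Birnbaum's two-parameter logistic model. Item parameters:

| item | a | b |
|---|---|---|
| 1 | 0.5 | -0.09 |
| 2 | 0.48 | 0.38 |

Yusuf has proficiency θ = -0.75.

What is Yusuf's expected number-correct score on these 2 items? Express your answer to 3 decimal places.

P(θ) = 1 / (1 + exp(−a(θ − b)))
P_1 = 1/(1+e^{0.3300}) = 0.4182
P_2 = 1/(1+e^{0.5424}) = 0.3676
E[score] = 0.4182 + 0.3676 = 0.7859

0.786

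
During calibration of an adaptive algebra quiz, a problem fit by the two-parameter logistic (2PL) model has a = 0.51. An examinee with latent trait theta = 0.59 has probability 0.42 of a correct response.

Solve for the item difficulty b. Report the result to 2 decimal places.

P(theta) = 1 / (1 + exp(−a(theta − b)))
logit(0.42) = ln(0.42/0.58) = -0.3228
b = theta − logit/(a) = 0.59 − (-0.3228)/0.5100 = 1.2229

1.22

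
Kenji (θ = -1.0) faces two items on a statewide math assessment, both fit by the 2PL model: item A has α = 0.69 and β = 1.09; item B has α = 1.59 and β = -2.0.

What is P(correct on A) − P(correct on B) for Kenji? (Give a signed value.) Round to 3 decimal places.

P(θ) = 1 / (1 + exp(−α(θ − β)))
P_A = 0.1912
P_B = 0.8306
P_A − P_B = -0.6394

-0.639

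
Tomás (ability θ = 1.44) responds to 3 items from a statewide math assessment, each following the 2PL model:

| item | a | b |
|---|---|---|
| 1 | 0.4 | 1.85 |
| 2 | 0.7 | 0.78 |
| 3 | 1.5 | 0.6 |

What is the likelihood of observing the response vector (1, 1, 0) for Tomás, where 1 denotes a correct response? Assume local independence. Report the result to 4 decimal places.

P(θ) = 1 / (1 + exp(−a(θ − b)))
P_1 = 1/(1+e^{0.1640}) = 0.4591
P_2 = 1/(1+e^{-0.4620}) = 0.6135
P_3 = 1/(1+e^{-1.2600}) = 0.7790
L = P_1 × P_2 × (1−P_3) = 0.4591 × 0.6135 × 0.2210 = 0.06224

0.0622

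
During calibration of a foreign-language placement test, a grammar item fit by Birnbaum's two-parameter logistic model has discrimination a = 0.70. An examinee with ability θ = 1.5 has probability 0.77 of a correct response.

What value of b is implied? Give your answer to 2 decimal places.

-0.23

P(θ) = 1 / (1 + exp(−a(θ − b)))
logit(0.77) = ln(0.77/0.23) = 1.2083
b = θ − logit/(a) = 1.5 − 1.2083/0.7000 = -0.2262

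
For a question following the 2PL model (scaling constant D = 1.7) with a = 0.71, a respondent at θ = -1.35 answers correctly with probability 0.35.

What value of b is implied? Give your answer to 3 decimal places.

P(θ) = 1 / (1 + exp(−D·a(θ − b)))
logit(0.35) = ln(0.35/0.65) = -0.6190
b = θ − logit/(1.7·a) = -1.35 − (-0.6190)/1.2070 = -0.8371

-0.837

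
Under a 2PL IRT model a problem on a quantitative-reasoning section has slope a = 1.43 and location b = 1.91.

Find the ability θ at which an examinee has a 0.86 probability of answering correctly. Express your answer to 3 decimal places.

3.179

P(θ) = 1 / (1 + exp(−a(θ − b)))
logit = ln(0.8600/0.1400) = 1.8153
θ = b + logit/(a) = 1.91 + 1.8153/1.4300 = 3.1794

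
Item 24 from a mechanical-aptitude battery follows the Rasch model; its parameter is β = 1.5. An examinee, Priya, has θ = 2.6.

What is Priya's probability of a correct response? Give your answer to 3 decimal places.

0.750

P(θ) = 1 / (1 + exp(−(θ − β)))
Exponent: (2.6 − 1.5) = 1.1000
1/(1 + e^{-1.1000}) = 0.7503
P = 0.7503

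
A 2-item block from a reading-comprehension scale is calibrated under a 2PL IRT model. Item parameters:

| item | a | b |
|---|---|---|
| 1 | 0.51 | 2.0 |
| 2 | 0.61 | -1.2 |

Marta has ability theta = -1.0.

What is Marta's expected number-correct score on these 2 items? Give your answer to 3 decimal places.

P(theta) = 1 / (1 + exp(−a(theta − b)))
P_1 = 1/(1+e^{1.5300}) = 0.1780
P_2 = 1/(1+e^{-0.1220}) = 0.5305
E[score] = 0.1780 + 0.5305 = 0.7085

0.708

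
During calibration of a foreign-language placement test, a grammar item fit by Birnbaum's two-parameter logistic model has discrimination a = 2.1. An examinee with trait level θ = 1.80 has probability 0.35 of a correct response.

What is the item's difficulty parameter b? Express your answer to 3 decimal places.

P(θ) = 1 / (1 + exp(−a(θ − b)))
logit(0.35) = ln(0.35/0.65) = -0.6190
b = θ − logit/(a) = 1.80 − (-0.6190)/2.1000 = 2.0948

2.095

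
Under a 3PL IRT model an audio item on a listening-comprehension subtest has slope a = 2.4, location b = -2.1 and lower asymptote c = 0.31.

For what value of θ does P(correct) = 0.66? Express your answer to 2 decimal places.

-2.09

P(θ) = c + (1 − c) · 1 / (1 + exp(−a(θ − b)))
Remove guessing floor: (0.66 − 0.31)/(1 − 0.31) = 0.5072
logit = ln(0.5072/0.4928) = 0.0290
θ = b + logit/(a) = -2.1 + 0.0290/2.4000 = -2.0879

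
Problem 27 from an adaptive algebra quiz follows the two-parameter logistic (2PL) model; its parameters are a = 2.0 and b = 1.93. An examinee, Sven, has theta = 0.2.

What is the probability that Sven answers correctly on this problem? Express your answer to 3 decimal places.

P(theta) = 1 / (1 + exp(−a(theta − b)))
Exponent: 2.0 × (0.2 − 1.93) = -3.4600
1/(1 + e^{3.4600}) = 0.0305

0.030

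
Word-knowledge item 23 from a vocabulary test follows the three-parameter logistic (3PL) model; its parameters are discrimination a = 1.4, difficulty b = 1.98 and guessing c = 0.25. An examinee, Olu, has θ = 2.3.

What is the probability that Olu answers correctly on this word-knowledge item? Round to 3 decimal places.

0.708

P(θ) = c + (1 − c) · 1 / (1 + exp(−a(θ − b)))
Exponent: 1.4 × (2.3 − 1.98) = 0.4480
1/(1 + e^{-0.4480}) = 0.6102
P = 0.25 + 0.75 × 0.6102 = 0.7076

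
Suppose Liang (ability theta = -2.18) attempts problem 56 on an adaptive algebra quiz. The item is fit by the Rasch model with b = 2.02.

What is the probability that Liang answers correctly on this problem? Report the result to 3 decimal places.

0.015

P(theta) = 1 / (1 + exp(−(theta − b)))
Exponent: (-2.18 − 2.02) = -4.2000
1/(1 + e^{4.2000}) = 0.0148
P = 0.0148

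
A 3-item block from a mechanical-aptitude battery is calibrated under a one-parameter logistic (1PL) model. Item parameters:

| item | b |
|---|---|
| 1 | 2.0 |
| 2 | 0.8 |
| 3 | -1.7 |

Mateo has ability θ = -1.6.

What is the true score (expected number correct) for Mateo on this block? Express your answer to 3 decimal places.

P(θ) = 1 / (1 + exp(−(θ − b)))
P_1 = 1/(1+e^{3.6000}) = 0.0266
P_2 = 1/(1+e^{2.4000}) = 0.0832
P_3 = 1/(1+e^{-0.1000}) = 0.5250
E[score] = 0.0266 + 0.0832 + 0.5250 = 0.6347

0.635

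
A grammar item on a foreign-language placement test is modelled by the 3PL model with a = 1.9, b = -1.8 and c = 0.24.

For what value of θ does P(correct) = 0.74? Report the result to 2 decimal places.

-1.46

P(θ) = c + (1 − c) · 1 / (1 + exp(−a(θ − b)))
Remove guessing floor: (0.74 − 0.24)/(1 − 0.24) = 0.6579
logit = ln(0.6579/0.3421) = 0.6539
θ = b + logit/(a) = -1.8 + 0.6539/1.9000 = -1.4558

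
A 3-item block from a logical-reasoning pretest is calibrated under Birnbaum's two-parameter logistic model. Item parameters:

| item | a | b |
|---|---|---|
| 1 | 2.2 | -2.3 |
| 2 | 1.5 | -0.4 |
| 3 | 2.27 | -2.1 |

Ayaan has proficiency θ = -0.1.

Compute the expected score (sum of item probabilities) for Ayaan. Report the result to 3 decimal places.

2.592

P(θ) = 1 / (1 + exp(−a(θ − b)))
P_1 = 1/(1+e^{-4.8400}) = 0.9922
P_2 = 1/(1+e^{-0.4500}) = 0.6106
P_3 = 1/(1+e^{-4.5400}) = 0.9894
E[score] = 0.9922 + 0.6106 + 0.9894 = 2.5922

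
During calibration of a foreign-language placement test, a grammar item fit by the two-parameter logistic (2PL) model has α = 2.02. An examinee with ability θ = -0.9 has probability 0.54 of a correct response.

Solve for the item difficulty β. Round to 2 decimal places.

P(θ) = 1 / (1 + exp(−α(θ − β)))
logit(0.54) = ln(0.54/0.46) = 0.1603
β = θ − logit/(α) = -0.9 − 0.1603/2.0200 = -0.9794

-0.98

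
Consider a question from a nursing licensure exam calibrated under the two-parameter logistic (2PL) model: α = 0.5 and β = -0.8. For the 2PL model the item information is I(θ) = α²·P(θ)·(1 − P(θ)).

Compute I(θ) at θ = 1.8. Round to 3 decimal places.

0.042

P = 1/(1+e^{-1.3000}) = 0.7858
P(1−P) = 0.7858 × 0.2142 = 0.1683
I = α² × P(1−P) = 0.5² × 0.1683 = 0.04207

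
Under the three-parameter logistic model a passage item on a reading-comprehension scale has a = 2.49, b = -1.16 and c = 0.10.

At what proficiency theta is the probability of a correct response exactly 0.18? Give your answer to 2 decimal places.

P(theta) = c + (1 − c) · 1 / (1 + exp(−a(theta − b)))
Remove guessing floor: (0.18 − 0.10)/(1 − 0.10) = 0.0889
logit = ln(0.0889/0.9111) = -2.3273
theta = b + logit/(a) = -1.16 + (-2.3273)/2.4900 = -2.0946

-2.09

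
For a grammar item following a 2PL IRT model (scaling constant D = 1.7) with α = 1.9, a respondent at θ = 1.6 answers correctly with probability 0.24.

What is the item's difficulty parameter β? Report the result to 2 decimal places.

1.96

P(θ) = 1 / (1 + exp(−D·α(θ − β)))
logit(0.24) = ln(0.24/0.76) = -1.1527
β = θ − logit/(1.7·α) = 1.6 − (-1.1527)/3.2300 = 1.9569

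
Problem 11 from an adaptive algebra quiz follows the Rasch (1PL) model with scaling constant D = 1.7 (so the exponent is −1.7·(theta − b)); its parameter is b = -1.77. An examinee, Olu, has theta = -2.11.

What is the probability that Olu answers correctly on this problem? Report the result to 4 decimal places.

P(theta) = 1 / (1 + exp(−D·(theta − b)))
Exponent: 1.7 × (-2.11 − (-1.77)) = -0.5780
1/(1 + e^{0.5780}) = 0.3594
P = 0.3594

0.3594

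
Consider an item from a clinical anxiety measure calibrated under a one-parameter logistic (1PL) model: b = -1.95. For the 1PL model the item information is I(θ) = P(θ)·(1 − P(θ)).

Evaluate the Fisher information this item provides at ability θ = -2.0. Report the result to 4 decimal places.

0.2498

P = 1/(1+e^{0.0500}) = 0.4875
P(1−P) = 0.4875 × 0.5125 = 0.2498
I = P(1−P) = 0.24984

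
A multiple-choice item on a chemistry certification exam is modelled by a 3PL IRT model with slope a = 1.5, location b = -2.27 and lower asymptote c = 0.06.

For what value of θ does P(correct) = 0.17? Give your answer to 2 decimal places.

-3.62

P(θ) = c + (1 − c) · 1 / (1 + exp(−a(θ − b)))
Remove guessing floor: (0.17 − 0.06)/(1 − 0.06) = 0.1170
logit = ln(0.1170/0.8830) = -2.0209
θ = b + logit/(a) = -2.27 + (-2.0209)/1.5000 = -3.6173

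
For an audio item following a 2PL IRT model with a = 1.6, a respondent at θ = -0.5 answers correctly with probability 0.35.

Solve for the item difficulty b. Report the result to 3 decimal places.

P(θ) = 1 / (1 + exp(−a(θ − b)))
logit(0.35) = ln(0.35/0.65) = -0.6190
b = θ − logit/(a) = -0.5 − (-0.6190)/1.6000 = -0.1131

-0.113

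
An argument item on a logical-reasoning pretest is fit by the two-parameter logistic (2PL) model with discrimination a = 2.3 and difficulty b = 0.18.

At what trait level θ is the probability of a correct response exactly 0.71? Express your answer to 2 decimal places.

P(θ) = 1 / (1 + exp(−a(θ − b)))
logit = ln(0.7100/0.2900) = 0.8954
θ = b + logit/(a) = 0.18 + 0.8954/2.3000 = 0.5693

0.57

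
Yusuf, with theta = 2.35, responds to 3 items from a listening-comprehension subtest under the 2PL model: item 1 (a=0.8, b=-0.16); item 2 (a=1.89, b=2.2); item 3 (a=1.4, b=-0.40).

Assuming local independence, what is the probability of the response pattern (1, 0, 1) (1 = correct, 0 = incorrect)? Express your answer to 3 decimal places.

P(theta) = 1 / (1 + exp(−a(theta − b)))
P_1 = 1/(1+e^{-2.0080}) = 0.8816
P_2 = 1/(1+e^{-0.2835}) = 0.5704
P_3 = 1/(1+e^{-3.8500}) = 0.9792
L = P_1 × (1−P_2) × P_3 = 0.8816 × 0.4296 × 0.9792 = 0.37085

0.371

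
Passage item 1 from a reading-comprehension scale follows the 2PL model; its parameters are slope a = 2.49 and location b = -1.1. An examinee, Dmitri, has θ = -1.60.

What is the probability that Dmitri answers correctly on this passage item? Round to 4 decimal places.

P(θ) = 1 / (1 + exp(−a(θ − b)))
Exponent: 2.49 × (-1.60 − (-1.1)) = -1.2450
1/(1 + e^{1.2450}) = 0.2236

0.2236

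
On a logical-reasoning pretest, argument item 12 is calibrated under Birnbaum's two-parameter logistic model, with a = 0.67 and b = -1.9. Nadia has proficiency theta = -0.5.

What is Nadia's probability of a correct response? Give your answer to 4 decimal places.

P(theta) = 1 / (1 + exp(−a(theta − b)))
Exponent: 0.67 × (-0.5 − (-1.9)) = 0.9380
1/(1 + e^{-0.9380}) = 0.7187

0.7187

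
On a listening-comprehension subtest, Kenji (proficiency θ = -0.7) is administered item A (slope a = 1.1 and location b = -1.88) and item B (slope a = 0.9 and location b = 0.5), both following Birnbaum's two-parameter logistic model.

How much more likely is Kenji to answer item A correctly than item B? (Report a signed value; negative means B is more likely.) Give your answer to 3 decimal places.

P(θ) = 1 / (1 + exp(−a(θ − b)))
P_A = 0.7855
P_B = 0.2535
P_A − P_B = 0.5320

0.532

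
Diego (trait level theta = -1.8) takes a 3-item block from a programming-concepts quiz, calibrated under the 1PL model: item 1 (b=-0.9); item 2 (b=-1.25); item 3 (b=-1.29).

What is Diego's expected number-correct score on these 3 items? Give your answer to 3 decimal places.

P(theta) = 1 / (1 + exp(−(theta − b)))
P_1 = 1/(1+e^{0.9000}) = 0.2891
P_2 = 1/(1+e^{0.5500}) = 0.3659
P_3 = 1/(1+e^{0.5100}) = 0.3752
E[score] = 0.2891 + 0.3659 + 0.3752 = 1.0301

1.030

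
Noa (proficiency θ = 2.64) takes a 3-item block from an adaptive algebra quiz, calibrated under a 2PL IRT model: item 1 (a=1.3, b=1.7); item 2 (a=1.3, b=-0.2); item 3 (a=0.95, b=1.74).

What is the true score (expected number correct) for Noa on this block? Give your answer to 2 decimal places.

P(θ) = 1 / (1 + exp(−a(θ − b)))
P_1 = 1/(1+e^{-1.2220}) = 0.7724
P_2 = 1/(1+e^{-3.6920}) = 0.9757
P_3 = 1/(1+e^{-0.8550}) = 0.7016
E[score] = 0.7724 + 0.9757 + 0.7016 = 2.4497

2.45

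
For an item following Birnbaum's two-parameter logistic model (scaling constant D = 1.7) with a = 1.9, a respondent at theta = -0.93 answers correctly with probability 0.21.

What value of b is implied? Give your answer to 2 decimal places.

-0.52

P(theta) = 1 / (1 + exp(−D·a(theta − b)))
logit(0.21) = ln(0.21/0.79) = -1.3249
b = theta − logit/(1.7·a) = -0.93 − (-1.3249)/3.2300 = -0.5198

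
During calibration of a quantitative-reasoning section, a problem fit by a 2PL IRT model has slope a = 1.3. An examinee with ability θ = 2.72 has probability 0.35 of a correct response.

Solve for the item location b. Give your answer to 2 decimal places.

3.20

P(θ) = 1 / (1 + exp(−a(θ − b)))
logit(0.35) = ln(0.35/0.65) = -0.6190
b = θ − logit/(a) = 2.72 − (-0.6190)/1.3000 = 3.1962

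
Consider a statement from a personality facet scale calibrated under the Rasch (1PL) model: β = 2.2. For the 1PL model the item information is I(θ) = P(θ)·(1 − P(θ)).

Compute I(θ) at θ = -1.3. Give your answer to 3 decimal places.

0.028

P = 1/(1+e^{3.5000}) = 0.0293
P(1−P) = 0.0293 × 0.9707 = 0.0285
I = P(1−P) = 0.02845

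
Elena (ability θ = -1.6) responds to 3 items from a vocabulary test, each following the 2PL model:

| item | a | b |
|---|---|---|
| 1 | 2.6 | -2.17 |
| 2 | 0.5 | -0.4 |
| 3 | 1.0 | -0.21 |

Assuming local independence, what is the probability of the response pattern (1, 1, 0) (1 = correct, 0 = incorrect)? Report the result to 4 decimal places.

P(θ) = 1 / (1 + exp(−a(θ − b)))
P_1 = 1/(1+e^{-1.4820}) = 0.8149
P_2 = 1/(1+e^{0.6000}) = 0.3543
P_3 = 1/(1+e^{1.3900}) = 0.1994
L = P_1 × P_2 × (1−P_3) = 0.8149 × 0.3543 × 0.8006 = 0.23117

0.2312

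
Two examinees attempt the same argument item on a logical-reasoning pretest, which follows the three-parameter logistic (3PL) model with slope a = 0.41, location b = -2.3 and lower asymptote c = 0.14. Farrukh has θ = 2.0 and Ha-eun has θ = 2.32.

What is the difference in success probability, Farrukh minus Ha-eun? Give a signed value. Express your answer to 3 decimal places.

P(θ) = c + (1 − c) · 1 / (1 + exp(−a(θ − b)))
P(Farrukh) = 0.8741  [exponent 1.7630]
P(Ha-eun) = 0.8875  [exponent 1.8942]
Difference = 0.8741 − 0.8875 = -0.0135

-0.013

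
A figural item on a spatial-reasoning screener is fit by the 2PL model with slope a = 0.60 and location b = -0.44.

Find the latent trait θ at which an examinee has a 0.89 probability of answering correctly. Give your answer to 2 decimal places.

P(θ) = 1 / (1 + exp(−a(θ − b)))
logit = ln(0.8900/0.1100) = 2.0907
θ = b + logit/(a) = -0.44 + 2.0907/0.6000 = 3.0446

3.04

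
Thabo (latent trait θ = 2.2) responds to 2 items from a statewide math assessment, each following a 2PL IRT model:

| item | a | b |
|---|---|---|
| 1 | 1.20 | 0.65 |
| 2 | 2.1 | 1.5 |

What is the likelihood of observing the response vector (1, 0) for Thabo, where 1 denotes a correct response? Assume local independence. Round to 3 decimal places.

0.162

P(θ) = 1 / (1 + exp(−a(θ − b)))
P_1 = 1/(1+e^{-1.8600}) = 0.8653
P_2 = 1/(1+e^{-1.4700}) = 0.8131
L = P_1 × (1−P_2) = 0.8653 × 0.1869 = 0.16176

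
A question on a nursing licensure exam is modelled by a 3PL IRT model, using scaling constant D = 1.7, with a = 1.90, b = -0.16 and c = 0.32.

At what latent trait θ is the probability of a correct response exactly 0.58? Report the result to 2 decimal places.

P(θ) = c + (1 − c) · 1 / (1 + exp(−D·a(θ − b)))
Remove guessing floor: (0.58 − 0.32)/(1 − 0.32) = 0.3824
logit = ln(0.3824/0.6176) = -0.4796
θ = b + logit/(1.7·a) = -0.16 + (-0.4796)/3.2300 = -0.3085

-0.31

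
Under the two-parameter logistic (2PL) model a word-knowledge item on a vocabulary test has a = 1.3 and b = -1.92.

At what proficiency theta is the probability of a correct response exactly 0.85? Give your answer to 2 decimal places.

P(theta) = 1 / (1 + exp(−a(theta − b)))
logit = ln(0.8500/0.1500) = 1.7346
theta = b + logit/(a) = -1.92 + 1.7346/1.3000 = -0.5857

-0.59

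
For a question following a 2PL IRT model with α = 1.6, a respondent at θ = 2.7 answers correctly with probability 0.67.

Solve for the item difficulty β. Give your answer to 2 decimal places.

2.26

P(θ) = 1 / (1 + exp(−α(θ − β)))
logit(0.67) = ln(0.67/0.33) = 0.7082
β = θ − logit/(α) = 2.7 − 0.7082/1.6000 = 2.2574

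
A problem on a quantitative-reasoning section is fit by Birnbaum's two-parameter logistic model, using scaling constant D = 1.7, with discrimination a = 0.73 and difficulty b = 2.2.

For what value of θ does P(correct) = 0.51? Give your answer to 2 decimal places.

2.23

P(θ) = 1 / (1 + exp(−D·a(θ − b)))
logit = ln(0.5100/0.4900) = 0.0400
θ = b + logit/(1.7·a) = 2.2 + 0.0400/1.2410 = 2.2322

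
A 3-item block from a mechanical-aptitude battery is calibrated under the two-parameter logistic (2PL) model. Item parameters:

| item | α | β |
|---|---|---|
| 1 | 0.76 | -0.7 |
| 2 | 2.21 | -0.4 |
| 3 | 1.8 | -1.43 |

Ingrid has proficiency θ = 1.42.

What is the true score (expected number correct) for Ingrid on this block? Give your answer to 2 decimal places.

P(θ) = 1 / (1 + exp(−α(θ − β)))
P_1 = 1/(1+e^{-1.6112}) = 0.8336
P_2 = 1/(1+e^{-4.0222}) = 0.9824
P_3 = 1/(1+e^{-5.1300}) = 0.9941
E[score] = 0.8336 + 0.9824 + 0.9941 = 2.8101

2.81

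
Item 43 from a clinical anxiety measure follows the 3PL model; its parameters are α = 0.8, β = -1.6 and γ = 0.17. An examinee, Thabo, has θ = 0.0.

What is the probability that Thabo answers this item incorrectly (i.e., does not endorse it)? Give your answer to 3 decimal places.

P(θ) = γ + (1 − γ) · 1 / (1 + exp(−α(θ − β)))
Exponent: 0.8 × (0.0 − (-1.6)) = 1.2800
1/(1 + e^{-1.2800}) = 0.7824
P = 0.17 + 0.83 × 0.7824 = 0.8194
P(incorrect) = 1 − 0.8194 = 0.1806

0.181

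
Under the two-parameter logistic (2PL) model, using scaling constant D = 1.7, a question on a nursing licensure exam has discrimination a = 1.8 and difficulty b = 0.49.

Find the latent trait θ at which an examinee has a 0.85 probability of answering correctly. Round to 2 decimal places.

P(θ) = 1 / (1 + exp(−D·a(θ − b)))
logit = ln(0.8500/0.1500) = 1.7346
θ = b + logit/(1.7·a) = 0.49 + 1.7346/3.0600 = 1.0569

1.06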